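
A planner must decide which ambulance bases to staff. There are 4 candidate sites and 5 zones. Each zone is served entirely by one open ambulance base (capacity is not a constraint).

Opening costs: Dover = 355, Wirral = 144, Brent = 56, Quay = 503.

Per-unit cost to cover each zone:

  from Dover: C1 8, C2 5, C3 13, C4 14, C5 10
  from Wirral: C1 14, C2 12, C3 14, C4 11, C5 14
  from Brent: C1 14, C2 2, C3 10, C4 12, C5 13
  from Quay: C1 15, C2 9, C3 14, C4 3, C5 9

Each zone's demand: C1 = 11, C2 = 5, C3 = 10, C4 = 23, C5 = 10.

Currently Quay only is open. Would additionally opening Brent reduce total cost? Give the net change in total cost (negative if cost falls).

Current service cost with {Quay}: 509.
Adding Brent: each zone re-picks its cheapest; new service cost 423, saving 86.
Extra fixed cost: 56. Net change = 56 − 86 = -30.
(Totals: 1012 → 982.)

Yes — net change −30 (cost falls by 30).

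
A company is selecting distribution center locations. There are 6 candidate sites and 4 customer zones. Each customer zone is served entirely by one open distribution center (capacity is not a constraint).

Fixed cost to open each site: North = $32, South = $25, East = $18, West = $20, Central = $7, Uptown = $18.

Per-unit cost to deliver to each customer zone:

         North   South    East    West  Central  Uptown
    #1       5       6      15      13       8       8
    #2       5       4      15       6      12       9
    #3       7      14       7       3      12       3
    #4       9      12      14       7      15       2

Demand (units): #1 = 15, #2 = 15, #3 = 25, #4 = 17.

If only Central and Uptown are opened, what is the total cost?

Total cost: 389

Each customer zone is assigned to its cheapest site among the open ones.
{Central, Uptown}: #1→Central 8·15=120, #2→Uptown 9·15=135, #3→Uptown 3·25=75, #4→Uptown 2·17=34. Service 364; fixed 25; total 389.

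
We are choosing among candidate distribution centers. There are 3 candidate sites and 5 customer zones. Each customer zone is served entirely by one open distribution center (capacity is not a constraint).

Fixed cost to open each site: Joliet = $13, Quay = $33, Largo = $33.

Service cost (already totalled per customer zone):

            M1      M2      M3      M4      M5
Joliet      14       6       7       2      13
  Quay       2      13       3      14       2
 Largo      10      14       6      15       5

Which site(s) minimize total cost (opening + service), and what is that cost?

Open Joliet only; minimum total cost 55.

For any fixed open set, each customer zone goes to its cheapest open site; total = fixed + service.
{Joliet}: M1→Joliet 14, M2→Joliet 6, M3→Joliet 7, M4→Joliet 2, M5→Joliet 13. Service 42; fixed 13; total 55.
{Joliet, Quay}: service 15 + fixed 46 = 61
{Quay}: service 34 + fixed 33 = 67
{Joliet, Quay, Largo}: M1→Quay 2, M2→Joliet 6, M3→Quay 3, M4→Joliet 2, M5→Quay 2. Service 15; fixed 79; total 94.
No other subset beats 55.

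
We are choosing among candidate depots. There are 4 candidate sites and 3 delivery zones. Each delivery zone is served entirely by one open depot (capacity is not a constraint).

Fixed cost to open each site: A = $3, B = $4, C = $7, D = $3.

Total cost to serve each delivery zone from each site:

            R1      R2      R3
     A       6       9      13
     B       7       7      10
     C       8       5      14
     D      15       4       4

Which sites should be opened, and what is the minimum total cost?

For any fixed open set, each delivery zone goes to its cheapest open site; total = fixed + service.
{A, D}: R1→A 6, R2→D 4, R3→D 4. Service 14; fixed 6; total 20.
{B, D}: R1→B 7, R2→D 4, R3→D 4. Service 15; fixed 7; total 22.
{A, B, D}: R1→A 6, R2→D 4, R3→D 4. Service 14; fixed 10; total 24.
{A, B, C, D}: service 14 + fixed 17 = 31
No other subset beats 20.

Open A and D; minimum total cost 20.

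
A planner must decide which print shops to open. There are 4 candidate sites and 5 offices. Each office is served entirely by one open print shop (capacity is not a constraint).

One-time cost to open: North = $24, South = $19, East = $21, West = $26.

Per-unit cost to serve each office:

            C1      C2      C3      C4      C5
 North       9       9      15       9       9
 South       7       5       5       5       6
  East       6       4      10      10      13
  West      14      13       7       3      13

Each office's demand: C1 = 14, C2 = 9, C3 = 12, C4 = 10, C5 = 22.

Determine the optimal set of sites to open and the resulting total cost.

For any fixed open set, each office goes to its cheapest open site; total = fixed + service.
{South, East}: C1→East 6·14=84, C2→East 4·9=36, C3→South 5·12=60, C4→South 5·10=50, C5→South 6·22=132. Service 362; fixed 40; total 402.
{South}: service 385 + fixed 19 = 404
{South, East, West}: service 342 + fixed 66 = 408
{North, South, East, West}: service 342 + fixed 90 = 432
No other subset beats 402.

Open South and East; minimum total cost 402.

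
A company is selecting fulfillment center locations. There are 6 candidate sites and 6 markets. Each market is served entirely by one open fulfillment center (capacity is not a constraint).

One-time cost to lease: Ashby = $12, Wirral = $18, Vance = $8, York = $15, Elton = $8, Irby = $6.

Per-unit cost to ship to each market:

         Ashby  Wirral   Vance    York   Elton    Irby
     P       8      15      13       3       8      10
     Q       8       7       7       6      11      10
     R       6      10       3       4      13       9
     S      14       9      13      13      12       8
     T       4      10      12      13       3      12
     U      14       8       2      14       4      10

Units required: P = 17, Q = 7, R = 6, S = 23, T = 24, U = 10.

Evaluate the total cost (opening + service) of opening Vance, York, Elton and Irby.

Each market is assigned to its cheapest site among the open ones.
{Vance, York, Elton, Irby}: P→York 3·17=51, Q→York 6·7=42, R→Vance 3·6=18, S→Irby 8·23=184, T→Elton 3·24=72, U→Vance 2·10=20. Service 387; fixed 37; total 424.

Total cost: 424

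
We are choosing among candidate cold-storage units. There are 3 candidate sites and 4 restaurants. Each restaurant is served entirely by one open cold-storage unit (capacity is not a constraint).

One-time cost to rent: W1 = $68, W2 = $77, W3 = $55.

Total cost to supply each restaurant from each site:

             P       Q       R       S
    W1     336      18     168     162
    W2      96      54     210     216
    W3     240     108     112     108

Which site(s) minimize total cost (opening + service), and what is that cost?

For any fixed open set, each restaurant goes to its cheapest open site; total = fixed + service.
{W2, W3}: P→W2 96, Q→W2 54, R→W3 112, S→W3 108. Service 370; fixed 132; total 502.
{W1, W2, W3}: service 334 + fixed 200 = 534
{W1, W2}: service 444 + fixed 145 = 589
{W3}: P→W3 240, Q→W3 108, R→W3 112, S→W3 108. Service 568; fixed 55; total 623.
No other subset beats 502.

Open W2 and W3; minimum total cost 502.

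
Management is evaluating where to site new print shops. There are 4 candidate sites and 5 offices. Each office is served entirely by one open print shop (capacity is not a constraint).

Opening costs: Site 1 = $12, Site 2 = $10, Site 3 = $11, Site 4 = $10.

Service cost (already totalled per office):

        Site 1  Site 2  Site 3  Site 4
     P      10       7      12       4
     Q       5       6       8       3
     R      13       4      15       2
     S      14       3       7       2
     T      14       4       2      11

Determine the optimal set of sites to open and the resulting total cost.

For any fixed open set, each office goes to its cheapest open site; total = fixed + service.
{Site 4}: P→Site 4 4, Q→Site 4 3, R→Site 4 2, S→Site 4 2, T→Site 4 11. Service 22; fixed 10; total 32.
{Site 2}: service 24 + fixed 10 = 34
{Site 3, Site 4}: service 13 + fixed 21 = 34
{Site 1, Site 2, Site 3, Site 4}: service 13 + fixed 43 = 56
No other subset beats 32.

Open Site 4 only; minimum total cost 32.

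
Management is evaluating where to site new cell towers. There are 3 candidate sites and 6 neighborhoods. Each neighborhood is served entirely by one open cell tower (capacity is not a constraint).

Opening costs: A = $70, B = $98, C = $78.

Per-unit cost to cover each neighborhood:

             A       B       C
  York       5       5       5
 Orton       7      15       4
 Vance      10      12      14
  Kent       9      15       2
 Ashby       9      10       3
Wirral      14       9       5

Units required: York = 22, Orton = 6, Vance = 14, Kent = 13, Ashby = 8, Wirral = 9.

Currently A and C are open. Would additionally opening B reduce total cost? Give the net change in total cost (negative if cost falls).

No — net change +98 (cost rises by 98).

Current service cost with {A, C}: 369.
Adding B: each neighborhood re-picks its cheapest; new service cost 369, saving 0.
Extra fixed cost: 98. Net change = 98 − 0 = 98.
(Totals: 517 → 615.)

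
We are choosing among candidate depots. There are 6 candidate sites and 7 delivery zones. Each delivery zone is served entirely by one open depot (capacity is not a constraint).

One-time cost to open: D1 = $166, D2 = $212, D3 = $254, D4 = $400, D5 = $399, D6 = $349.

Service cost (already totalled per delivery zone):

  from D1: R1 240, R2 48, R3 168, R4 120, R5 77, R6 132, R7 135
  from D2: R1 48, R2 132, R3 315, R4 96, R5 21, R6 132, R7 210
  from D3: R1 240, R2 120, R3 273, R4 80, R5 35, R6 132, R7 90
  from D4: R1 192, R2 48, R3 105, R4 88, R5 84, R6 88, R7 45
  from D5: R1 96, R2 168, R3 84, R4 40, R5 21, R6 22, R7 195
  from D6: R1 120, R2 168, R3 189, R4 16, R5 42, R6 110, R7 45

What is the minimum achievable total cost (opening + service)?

For any fixed open set, each delivery zone goes to its cheapest open site; total = fixed + service.
{D1, D5}: R1→D5 96, R2→D1 48, R3→D5 84, R4→D5 40, R5→D5 21, R6→D5 22, R7→D1 135. Service 446; fixed 565; total 1011.
{D5}: service 626 + fixed 399 = 1025
{D1, D2}: service 648 + fixed 378 = 1026
{D1, D2, D3, D4, D5, D6}: service 284 + fixed 1780 = 2064
No other subset beats 1011.

Minimum total cost: 1011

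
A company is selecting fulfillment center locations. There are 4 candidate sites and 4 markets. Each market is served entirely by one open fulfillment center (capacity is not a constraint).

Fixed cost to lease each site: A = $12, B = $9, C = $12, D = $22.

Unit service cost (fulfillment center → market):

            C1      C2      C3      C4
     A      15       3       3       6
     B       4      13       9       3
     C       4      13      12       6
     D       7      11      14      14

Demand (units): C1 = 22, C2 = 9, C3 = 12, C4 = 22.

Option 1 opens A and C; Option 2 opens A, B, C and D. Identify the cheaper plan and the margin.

Option 2 is cheaper by 35.

Option 1: {A, C}: C1→C 4·22=88, C2→A 3·9=27, C3→A 3·12=36, C4→A 6·22=132. Service 283; fixed 24; total 307.
Option 2: {A, B, C, D}: C1→B 4·22=88, C2→A 3·9=27, C3→A 3·12=36, C4→B 3·22=66. Service 217; fixed 55; total 272.
Difference: |307 − 272| = 35.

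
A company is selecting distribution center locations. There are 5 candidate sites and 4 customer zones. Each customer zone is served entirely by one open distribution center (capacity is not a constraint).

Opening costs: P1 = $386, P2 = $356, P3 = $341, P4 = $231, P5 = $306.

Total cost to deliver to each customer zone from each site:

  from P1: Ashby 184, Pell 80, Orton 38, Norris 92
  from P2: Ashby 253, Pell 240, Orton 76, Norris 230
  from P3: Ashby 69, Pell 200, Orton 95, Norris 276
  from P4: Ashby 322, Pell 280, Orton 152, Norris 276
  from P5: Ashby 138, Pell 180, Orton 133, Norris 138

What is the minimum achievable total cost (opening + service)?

For any fixed open set, each customer zone goes to its cheapest open site; total = fixed + service.
{P1}: Ashby→P1 184, Pell→P1 80, Orton→P1 38, Norris→P1 92. Service 394; fixed 386; total 780.
{P5}: Ashby→P5 138, Pell→P5 180, Orton→P5 133, Norris→P5 138. Service 589; fixed 306; total 895.
{P3}: Ashby→P3 69, Pell→P3 200, Orton→P3 95, Norris→P3 276. Service 640; fixed 341; total 981.
{P1, P2, P3, P4, P5}: Ashby→P3 69, Pell→P1 80, Orton→P1 38, Norris→P1 92. Service 279; fixed 1620; total 1899.
No other subset beats 780.

Minimum total cost: 780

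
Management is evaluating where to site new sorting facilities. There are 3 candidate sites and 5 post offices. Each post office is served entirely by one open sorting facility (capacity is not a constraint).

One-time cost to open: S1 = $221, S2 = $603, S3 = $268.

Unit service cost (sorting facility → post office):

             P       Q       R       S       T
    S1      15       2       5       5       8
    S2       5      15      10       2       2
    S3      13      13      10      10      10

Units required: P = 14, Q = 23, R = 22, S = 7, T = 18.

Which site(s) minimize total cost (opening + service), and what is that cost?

For any fixed open set, each post office goes to its cheapest open site; total = fixed + service.
{S1}: P→S1 15·14=210, Q→S1 2·23=46, R→S1 5·22=110, S→S1 5·7=35, T→S1 8·18=144. Service 545; fixed 221; total 766.
{S1, S3}: P→S3 13·14=182, Q→S1 2·23=46, R→S1 5·22=110, S→S1 5·7=35, T→S1 8·18=144. Service 517; fixed 489; total 1006.
{S1, S2}: service 276 + fixed 824 = 1100
{S1, S2, S3}: P→S2 5·14=70, Q→S1 2·23=46, R→S1 5·22=110, S→S2 2·7=14, T→S2 2·18=36. Service 276; fixed 1092; total 1368.
No other subset beats 766.

Open S1 only; minimum total cost 766.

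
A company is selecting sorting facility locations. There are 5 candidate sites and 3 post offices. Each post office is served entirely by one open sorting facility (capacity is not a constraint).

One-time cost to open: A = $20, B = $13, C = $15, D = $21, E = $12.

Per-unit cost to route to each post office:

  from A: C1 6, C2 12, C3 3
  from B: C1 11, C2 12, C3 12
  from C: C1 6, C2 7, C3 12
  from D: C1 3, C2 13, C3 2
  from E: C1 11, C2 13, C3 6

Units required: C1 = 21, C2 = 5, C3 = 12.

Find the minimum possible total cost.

For any fixed open set, each post office goes to its cheapest open site; total = fixed + service.
{C, D}: C1→D 3·21=63, C2→C 7·5=35, C3→D 2·12=24. Service 122; fixed 36; total 158.
{C, D, E}: service 122 + fixed 48 = 170
{B, C, D}: C1→D 3·21=63, C2→C 7·5=35, C3→D 2·12=24. Service 122; fixed 49; total 171.
{A, B, C, D, E}: C1→D 3·21=63, C2→C 7·5=35, C3→D 2·12=24. Service 122; fixed 81; total 203.
No other subset beats 158.

Minimum total cost: 158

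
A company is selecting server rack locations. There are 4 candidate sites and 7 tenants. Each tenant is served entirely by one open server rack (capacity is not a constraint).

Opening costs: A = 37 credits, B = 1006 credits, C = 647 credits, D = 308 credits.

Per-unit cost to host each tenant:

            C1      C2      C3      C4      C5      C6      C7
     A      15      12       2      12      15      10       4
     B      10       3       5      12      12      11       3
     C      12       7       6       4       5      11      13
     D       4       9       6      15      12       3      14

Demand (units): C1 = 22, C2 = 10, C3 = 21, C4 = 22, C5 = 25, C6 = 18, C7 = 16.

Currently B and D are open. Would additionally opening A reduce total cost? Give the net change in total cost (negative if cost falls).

Yes — net change −26 (cost falls by 26).

Current service cost with {B, D}: 889.
Adding A: each tenant re-picks its cheapest; new service cost 826, saving 63.
Extra fixed cost: 37. Net change = 37 − 63 = -26.
(Totals: 2203 → 2177.)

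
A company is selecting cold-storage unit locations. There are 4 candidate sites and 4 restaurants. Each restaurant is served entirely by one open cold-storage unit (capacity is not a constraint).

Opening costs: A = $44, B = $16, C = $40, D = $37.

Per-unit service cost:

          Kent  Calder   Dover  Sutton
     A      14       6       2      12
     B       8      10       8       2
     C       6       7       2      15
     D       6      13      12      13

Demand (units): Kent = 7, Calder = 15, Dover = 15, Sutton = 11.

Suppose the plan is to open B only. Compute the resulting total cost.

Each restaurant is assigned to its cheapest site among the open ones.
{B}: Kent→B 8·7=56, Calder→B 10·15=150, Dover→B 8·15=120, Sutton→B 2·11=22. Service 348; fixed 16; total 364.

Total cost: 364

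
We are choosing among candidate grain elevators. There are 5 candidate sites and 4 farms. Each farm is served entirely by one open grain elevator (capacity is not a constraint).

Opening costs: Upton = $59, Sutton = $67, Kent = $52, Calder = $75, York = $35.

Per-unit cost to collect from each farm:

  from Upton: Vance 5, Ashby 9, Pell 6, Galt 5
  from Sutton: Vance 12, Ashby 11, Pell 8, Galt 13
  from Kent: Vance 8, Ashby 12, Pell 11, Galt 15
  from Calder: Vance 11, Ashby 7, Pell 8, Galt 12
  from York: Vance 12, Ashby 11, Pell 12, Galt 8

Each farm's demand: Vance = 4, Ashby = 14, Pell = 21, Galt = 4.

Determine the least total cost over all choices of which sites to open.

Minimum total cost: 351

For any fixed open set, each farm goes to its cheapest open site; total = fixed + service.
{Upton}: Vance→Upton 5·4=20, Ashby→Upton 9·14=126, Pell→Upton 6·21=126, Galt→Upton 5·4=20. Service 292; fixed 59; total 351.
{Upton, York}: Vance→Upton 5·4=20, Ashby→Upton 9·14=126, Pell→Upton 6·21=126, Galt→Upton 5·4=20. Service 292; fixed 94; total 386.
{Upton, Calder}: Vance→Upton 5·4=20, Ashby→Calder 7·14=98, Pell→Upton 6·21=126, Galt→Upton 5·4=20. Service 264; fixed 134; total 398.
{Upton, Sutton, Kent, Calder, York}: service 264 + fixed 288 = 552
No other subset beats 351.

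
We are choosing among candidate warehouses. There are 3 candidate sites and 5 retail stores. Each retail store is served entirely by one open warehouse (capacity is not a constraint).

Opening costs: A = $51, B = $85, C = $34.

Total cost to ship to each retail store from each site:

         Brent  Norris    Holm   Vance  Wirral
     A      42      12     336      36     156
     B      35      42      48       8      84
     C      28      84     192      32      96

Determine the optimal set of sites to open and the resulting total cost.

Open B only; minimum total cost 302.

For any fixed open set, each retail store goes to its cheapest open site; total = fixed + service.
{B}: Brent→B 35, Norris→B 42, Holm→B 48, Vance→B 8, Wirral→B 84. Service 217; fixed 85; total 302.
{A, B}: service 187 + fixed 136 = 323
{B, C}: service 210 + fixed 119 = 329
{A, B, C}: Brent→C 28, Norris→A 12, Holm→B 48, Vance→B 8, Wirral→B 84. Service 180; fixed 170; total 350.
(All 7 nonempty subsets were checked; B only is lowest.)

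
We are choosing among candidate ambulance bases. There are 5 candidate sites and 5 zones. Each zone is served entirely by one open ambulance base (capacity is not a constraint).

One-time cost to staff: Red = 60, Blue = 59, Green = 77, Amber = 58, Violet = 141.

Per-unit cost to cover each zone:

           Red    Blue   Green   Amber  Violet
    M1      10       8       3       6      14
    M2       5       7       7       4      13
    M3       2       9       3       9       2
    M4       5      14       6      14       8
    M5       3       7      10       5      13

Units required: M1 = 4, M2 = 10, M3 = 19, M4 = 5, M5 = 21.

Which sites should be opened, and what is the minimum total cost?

For any fixed open set, each zone goes to its cheapest open site; total = fixed + service.
{Red}: M1→Red 10·4=40, M2→Red 5·10=50, M3→Red 2·19=38, M4→Red 5·5=25, M5→Red 3·21=63. Service 216; fixed 60; total 276.
{Red, Amber}: service 190 + fixed 118 = 308
{Red, Green}: service 188 + fixed 137 = 325
{Red, Blue, Green, Amber, Violet}: service 178 + fixed 395 = 573
No other subset beats 276.

Open Red only; minimum total cost 276.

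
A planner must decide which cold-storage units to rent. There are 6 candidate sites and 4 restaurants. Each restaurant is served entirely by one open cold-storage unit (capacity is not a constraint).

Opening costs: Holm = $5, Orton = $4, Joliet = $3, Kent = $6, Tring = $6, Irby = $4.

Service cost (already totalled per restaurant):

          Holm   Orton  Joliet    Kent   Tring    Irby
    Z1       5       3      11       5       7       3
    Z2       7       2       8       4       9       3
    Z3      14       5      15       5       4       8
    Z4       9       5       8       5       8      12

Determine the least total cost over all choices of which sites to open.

Minimum total cost: 19

For any fixed open set, each restaurant goes to its cheapest open site; total = fixed + service.
{Orton}: Z1→Orton 3, Z2→Orton 2, Z3→Orton 5, Z4→Orton 5. Service 15; fixed 4; total 19.
{Orton, Joliet}: service 15 + fixed 7 = 22
{Orton, Irby}: Z1→Orton 3, Z2→Orton 2, Z3→Orton 5, Z4→Orton 5. Service 15; fixed 8; total 23.
{Holm, Orton, Joliet, Kent, Tring, Irby}: Z1→Orton 3, Z2→Orton 2, Z3→Tring 4, Z4→Orton 5. Service 14; fixed 28; total 42.
No other subset beats 19.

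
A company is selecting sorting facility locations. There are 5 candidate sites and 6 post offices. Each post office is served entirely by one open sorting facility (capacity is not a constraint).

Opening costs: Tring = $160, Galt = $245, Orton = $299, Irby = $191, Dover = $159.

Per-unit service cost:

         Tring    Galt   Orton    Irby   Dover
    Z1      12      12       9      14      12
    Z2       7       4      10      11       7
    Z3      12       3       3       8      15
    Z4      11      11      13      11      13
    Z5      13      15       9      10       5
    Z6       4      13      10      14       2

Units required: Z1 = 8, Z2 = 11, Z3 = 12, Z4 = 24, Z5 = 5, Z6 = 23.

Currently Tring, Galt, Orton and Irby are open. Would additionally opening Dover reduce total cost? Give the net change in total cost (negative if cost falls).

Current service cost with {Tring, Galt, Orton, Irby}: 553.
Adding Dover: each post office re-picks its cheapest; new service cost 487, saving 66.
Extra fixed cost: 159. Net change = 159 − 66 = 93.
(Totals: 1448 → 1541.)

No — net change +93 (cost rises by 93).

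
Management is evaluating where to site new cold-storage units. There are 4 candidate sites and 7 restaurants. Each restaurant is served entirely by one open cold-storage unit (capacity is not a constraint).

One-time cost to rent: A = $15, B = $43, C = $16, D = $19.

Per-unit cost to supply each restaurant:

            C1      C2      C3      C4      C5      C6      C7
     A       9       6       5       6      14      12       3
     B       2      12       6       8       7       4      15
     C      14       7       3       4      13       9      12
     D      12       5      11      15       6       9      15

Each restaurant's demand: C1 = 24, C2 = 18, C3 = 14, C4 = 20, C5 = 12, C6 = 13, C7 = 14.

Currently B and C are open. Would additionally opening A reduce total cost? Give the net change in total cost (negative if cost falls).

Current service cost with {B, C}: 600.
Adding A: each restaurant re-picks its cheapest; new service cost 456, saving 144.
Extra fixed cost: 15. Net change = 15 − 144 = -129.
(Totals: 659 → 530.)

Yes — net change −129 (cost falls by 129).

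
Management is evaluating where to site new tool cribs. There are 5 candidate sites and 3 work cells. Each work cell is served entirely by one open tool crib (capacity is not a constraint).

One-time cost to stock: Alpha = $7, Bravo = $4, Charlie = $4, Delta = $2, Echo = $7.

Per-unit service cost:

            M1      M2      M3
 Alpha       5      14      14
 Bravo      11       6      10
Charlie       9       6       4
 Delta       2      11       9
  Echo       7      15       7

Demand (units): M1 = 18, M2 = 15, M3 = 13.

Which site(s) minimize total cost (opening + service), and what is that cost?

Open Charlie and Delta; minimum total cost 184.

For any fixed open set, each work cell goes to its cheapest open site; total = fixed + service.
{Charlie, Delta}: M1→Delta 2·18=36, M2→Charlie 6·15=90, M3→Charlie 4·13=52. Service 178; fixed 6; total 184.
{Bravo, Charlie, Delta}: service 178 + fixed 10 = 188
{Alpha, Charlie, Delta}: M1→Delta 2·18=36, M2→Charlie 6·15=90, M3→Charlie 4·13=52. Service 178; fixed 13; total 191.
{Alpha, Bravo, Charlie, Delta, Echo}: service 178 + fixed 24 = 202
No other subset beats 184.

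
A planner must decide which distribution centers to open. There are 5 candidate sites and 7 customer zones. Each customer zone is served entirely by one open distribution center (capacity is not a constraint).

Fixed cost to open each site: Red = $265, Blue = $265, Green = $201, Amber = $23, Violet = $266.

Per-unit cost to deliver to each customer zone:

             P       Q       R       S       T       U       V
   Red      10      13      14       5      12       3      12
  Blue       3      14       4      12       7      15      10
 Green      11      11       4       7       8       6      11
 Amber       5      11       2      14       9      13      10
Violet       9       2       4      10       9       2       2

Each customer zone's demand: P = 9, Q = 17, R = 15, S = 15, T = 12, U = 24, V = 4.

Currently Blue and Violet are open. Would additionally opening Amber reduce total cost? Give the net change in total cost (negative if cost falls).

Yes — net change −7 (cost falls by 7).

Current service cost with {Blue, Violet}: 411.
Adding Amber: each customer zone re-picks its cheapest; new service cost 381, saving 30.
Extra fixed cost: 23. Net change = 23 − 30 = -7.
(Totals: 942 → 935.)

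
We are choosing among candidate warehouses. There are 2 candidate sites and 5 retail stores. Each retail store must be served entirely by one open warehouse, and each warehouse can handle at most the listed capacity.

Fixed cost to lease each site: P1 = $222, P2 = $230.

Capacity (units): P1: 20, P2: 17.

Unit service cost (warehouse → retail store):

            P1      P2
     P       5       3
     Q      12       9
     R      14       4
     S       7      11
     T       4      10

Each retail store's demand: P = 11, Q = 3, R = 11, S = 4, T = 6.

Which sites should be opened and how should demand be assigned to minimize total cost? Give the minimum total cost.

Open {P1, P2}: P→P1 5·11=55, Q→P1 12·3=36, R→P2 4·11=44, S→P2 11·4=44, T→P1 4·6=24.
Loads: P1 carries 20/20, P2 carries 15/17. Service 203; fixed 452; total 655.
Next best feasible plan costs 675.

Minimum total cost: 655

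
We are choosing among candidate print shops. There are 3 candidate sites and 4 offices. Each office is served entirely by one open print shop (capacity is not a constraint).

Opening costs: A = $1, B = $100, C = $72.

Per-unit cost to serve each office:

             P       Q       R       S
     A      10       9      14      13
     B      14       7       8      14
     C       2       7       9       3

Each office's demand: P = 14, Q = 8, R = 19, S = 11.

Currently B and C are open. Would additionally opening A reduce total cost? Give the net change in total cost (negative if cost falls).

No — net change +1 (cost rises by 1).

Current service cost with {B, C}: 269.
Adding A: each office re-picks its cheapest; new service cost 269, saving 0.
Extra fixed cost: 1. Net change = 1 − 0 = 1.
(Totals: 441 → 442.)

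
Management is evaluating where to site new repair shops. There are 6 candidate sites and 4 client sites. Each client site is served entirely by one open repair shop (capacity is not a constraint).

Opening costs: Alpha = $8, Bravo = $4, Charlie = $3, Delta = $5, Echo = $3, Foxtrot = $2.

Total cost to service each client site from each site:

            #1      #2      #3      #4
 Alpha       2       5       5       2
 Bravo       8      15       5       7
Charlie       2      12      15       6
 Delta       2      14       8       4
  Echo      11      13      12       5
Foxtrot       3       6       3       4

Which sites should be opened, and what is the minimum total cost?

Open Foxtrot only; minimum total cost 18.

For any fixed open set, each client site goes to its cheapest open site; total = fixed + service.
{Foxtrot}: #1→Foxtrot 3, #2→Foxtrot 6, #3→Foxtrot 3, #4→Foxtrot 4. Service 16; fixed 2; total 18.
{Charlie, Foxtrot}: service 15 + fixed 5 = 20
{Echo, Foxtrot}: #1→Foxtrot 3, #2→Foxtrot 6, #3→Foxtrot 3, #4→Foxtrot 4. Service 16; fixed 5; total 21.
{Alpha, Bravo, Charlie, Delta, Echo, Foxtrot}: #1→Alpha 2, #2→Alpha 5, #3→Foxtrot 3, #4→Alpha 2. Service 12; fixed 25; total 37.
No other subset beats 18.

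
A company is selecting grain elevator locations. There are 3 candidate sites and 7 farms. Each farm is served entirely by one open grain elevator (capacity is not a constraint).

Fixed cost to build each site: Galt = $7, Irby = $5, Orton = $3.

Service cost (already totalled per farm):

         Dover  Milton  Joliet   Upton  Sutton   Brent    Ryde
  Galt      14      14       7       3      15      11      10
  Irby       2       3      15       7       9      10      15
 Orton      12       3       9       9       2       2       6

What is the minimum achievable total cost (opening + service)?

Minimum total cost: 39

For any fixed open set, each farm goes to its cheapest open site; total = fixed + service.
{Irby, Orton}: Dover→Irby 2, Milton→Irby 3, Joliet→Orton 9, Upton→Irby 7, Sutton→Orton 2, Brent→Orton 2, Ryde→Orton 6. Service 31; fixed 8; total 39.
{Galt, Irby, Orton}: service 25 + fixed 15 = 40
{Galt, Orton}: Dover→Orton 12, Milton→Orton 3, Joliet→Galt 7, Upton→Galt 3, Sutton→Orton 2, Brent→Orton 2, Ryde→Orton 6. Service 35; fixed 10; total 45.
{Orton}: service 43 + fixed 3 = 46
No other subset beats 39.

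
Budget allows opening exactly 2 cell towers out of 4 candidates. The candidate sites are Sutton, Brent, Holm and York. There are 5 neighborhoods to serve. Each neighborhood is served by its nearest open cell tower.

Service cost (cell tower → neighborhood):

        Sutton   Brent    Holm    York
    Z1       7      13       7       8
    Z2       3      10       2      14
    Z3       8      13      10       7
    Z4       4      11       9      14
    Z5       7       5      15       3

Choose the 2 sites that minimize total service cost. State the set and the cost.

With exactly 2 open, each neighborhood uses its cheapest among the chosen.
{Sutton, York}: Z1→Sutton 7, Z2→Sutton 3, Z3→York 7, Z4→Sutton 4, Z5→York 3. Service cost 24.
{Sutton, Brent}: service cost 27
{Sutton, Holm}: service cost 28
Among all 6 size-2 choices, {Sutton, York} is lowest.

Choose Sutton and York; total service cost 24.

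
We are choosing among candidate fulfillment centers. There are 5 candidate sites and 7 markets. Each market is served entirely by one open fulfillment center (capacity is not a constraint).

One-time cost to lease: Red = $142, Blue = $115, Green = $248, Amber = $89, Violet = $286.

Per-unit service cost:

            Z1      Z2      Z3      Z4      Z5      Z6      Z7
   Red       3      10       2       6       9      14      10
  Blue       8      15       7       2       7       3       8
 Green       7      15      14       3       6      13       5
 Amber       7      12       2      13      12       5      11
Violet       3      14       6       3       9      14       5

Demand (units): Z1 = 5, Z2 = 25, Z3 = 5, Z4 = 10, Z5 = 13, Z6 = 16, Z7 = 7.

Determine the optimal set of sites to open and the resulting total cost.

For any fixed open set, each market goes to its cheapest open site; total = fixed + service.
{Red, Blue}: Z1→Red 3·5=15, Z2→Red 10·25=250, Z3→Red 2·5=10, Z4→Blue 2·10=20, Z5→Blue 7·13=91, Z6→Blue 3·16=48, Z7→Blue 8·7=56. Service 490; fixed 257; total 747.
{Blue, Amber}: Z1→Amber 7·5=35, Z2→Amber 12·25=300, Z3→Amber 2·5=10, Z4→Blue 2·10=20, Z5→Blue 7·13=91, Z6→Blue 3·16=48, Z7→Blue 8·7=56. Service 560; fixed 204; total 764.
{Blue}: Z1→Blue 8·5=40, Z2→Blue 15·25=375, Z3→Blue 7·5=35, Z4→Blue 2·10=20, Z5→Blue 7·13=91, Z6→Blue 3·16=48, Z7→Blue 8·7=56. Service 665; fixed 115; total 780.
{Red, Blue, Green, Amber, Violet}: service 456 + fixed 880 = 1336
No other subset beats 747.

Open Red and Blue; minimum total cost 747.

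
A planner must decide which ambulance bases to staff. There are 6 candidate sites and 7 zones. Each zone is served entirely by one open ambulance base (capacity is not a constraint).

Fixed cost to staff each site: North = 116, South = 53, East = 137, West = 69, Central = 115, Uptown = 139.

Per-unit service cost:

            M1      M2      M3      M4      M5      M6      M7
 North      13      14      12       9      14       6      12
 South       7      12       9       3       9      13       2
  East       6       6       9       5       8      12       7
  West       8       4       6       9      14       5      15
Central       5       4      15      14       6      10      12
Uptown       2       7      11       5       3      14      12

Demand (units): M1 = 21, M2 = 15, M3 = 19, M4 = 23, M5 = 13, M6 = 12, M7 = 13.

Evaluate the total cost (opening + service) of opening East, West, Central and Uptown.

Each zone is assigned to its cheapest site among the open ones.
{East, West, Central, Uptown}: M1→Uptown 2·21=42, M2→West 4·15=60, M3→West 6·19=114, M4→East 5·23=115, M5→Uptown 3·13=39, M6→West 5·12=60, M7→East 7·13=91. Service 521; fixed 460; total 981.

Total cost: 981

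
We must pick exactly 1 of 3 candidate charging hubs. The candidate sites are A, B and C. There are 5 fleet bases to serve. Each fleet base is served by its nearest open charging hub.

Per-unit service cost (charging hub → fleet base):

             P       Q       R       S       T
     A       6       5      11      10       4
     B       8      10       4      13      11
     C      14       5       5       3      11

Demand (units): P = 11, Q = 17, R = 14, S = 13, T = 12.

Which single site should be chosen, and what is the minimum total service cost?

With exactly 1 open, each fleet base uses its cheapest among the chosen.
{C}: P→C 14·11=154, Q→C 5·17=85, R→C 5·14=70, S→C 3·13=39, T→C 11·12=132. Service cost 480.
{A}: service cost 483
{B}: service cost 615
Among all 3 size-1 choices, {C} is lowest.

Choose C only; total service cost 480.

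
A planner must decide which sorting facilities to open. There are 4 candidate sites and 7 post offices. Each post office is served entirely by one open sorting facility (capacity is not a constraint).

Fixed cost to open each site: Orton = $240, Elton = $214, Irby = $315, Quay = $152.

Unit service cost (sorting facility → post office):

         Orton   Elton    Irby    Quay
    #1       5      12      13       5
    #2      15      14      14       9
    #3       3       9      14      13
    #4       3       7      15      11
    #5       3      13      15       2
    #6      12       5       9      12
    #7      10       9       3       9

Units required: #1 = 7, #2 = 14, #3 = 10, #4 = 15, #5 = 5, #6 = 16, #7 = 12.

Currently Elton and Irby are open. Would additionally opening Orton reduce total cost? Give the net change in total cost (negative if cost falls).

No — net change +21 (cost rises by 21).

Current service cost with {Elton, Irby}: 656.
Adding Orton: each post office re-picks its cheapest; new service cost 437, saving 219.
Extra fixed cost: 240. Net change = 240 − 219 = 21.
(Totals: 1185 → 1206.)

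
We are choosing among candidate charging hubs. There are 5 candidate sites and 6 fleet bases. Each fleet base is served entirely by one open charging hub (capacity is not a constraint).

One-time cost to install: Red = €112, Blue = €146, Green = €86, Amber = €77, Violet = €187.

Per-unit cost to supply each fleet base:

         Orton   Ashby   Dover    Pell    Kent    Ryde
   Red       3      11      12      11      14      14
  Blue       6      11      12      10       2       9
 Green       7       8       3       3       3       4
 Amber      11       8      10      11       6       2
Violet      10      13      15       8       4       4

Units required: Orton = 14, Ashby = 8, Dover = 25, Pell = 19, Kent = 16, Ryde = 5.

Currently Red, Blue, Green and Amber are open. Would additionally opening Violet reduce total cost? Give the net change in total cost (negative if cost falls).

Current service cost with {Red, Blue, Green, Amber}: 280.
Adding Violet: each fleet base re-picks its cheapest; new service cost 280, saving 0.
Extra fixed cost: 187. Net change = 187 − 0 = 187.
(Totals: 701 → 888.)

No — net change +187 (cost rises by 187).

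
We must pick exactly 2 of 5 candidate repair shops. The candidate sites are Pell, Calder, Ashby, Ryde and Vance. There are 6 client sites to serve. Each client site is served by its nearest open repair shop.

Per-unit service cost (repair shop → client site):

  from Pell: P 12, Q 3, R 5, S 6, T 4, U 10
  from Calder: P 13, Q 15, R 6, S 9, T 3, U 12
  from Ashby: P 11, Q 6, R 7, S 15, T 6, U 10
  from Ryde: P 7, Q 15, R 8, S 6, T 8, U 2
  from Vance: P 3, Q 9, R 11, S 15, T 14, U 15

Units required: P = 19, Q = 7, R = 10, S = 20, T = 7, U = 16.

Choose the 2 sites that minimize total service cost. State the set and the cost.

Choose Pell and Ryde; total service cost 384.

With exactly 2 open, each client site uses its cheapest among the chosen.
{Pell, Ryde}: P→Ryde 7·19=133, Q→Pell 3·7=21, R→Pell 5·10=50, S→Pell 6·20=120, T→Pell 4·7=28, U→Ryde 2·16=32. Service cost 384.
{Ryde, Vance}: service cost 408
{Pell, Vance}: service cost 436
Among all 10 size-2 choices, {Pell, Ryde} is lowest.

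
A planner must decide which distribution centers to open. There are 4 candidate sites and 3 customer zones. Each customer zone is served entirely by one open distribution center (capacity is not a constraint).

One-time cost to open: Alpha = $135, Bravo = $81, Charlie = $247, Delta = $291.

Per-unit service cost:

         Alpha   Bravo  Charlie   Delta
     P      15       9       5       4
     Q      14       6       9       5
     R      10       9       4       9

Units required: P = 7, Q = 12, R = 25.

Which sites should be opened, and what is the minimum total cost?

Open Bravo only; minimum total cost 441.

For any fixed open set, each customer zone goes to its cheapest open site; total = fixed + service.
{Bravo}: P→Bravo 9·7=63, Q→Bravo 6·12=72, R→Bravo 9·25=225. Service 360; fixed 81; total 441.
{Charlie}: P→Charlie 5·7=35, Q→Charlie 9·12=108, R→Charlie 4·25=100. Service 243; fixed 247; total 490.
{Bravo, Charlie}: P→Charlie 5·7=35, Q→Bravo 6·12=72, R→Charlie 4·25=100. Service 207; fixed 328; total 535.
{Alpha, Bravo, Charlie, Delta}: P→Delta 4·7=28, Q→Delta 5·12=60, R→Charlie 4·25=100. Service 188; fixed 754; total 942.
(All 15 nonempty subsets were checked; Bravo only is lowest.)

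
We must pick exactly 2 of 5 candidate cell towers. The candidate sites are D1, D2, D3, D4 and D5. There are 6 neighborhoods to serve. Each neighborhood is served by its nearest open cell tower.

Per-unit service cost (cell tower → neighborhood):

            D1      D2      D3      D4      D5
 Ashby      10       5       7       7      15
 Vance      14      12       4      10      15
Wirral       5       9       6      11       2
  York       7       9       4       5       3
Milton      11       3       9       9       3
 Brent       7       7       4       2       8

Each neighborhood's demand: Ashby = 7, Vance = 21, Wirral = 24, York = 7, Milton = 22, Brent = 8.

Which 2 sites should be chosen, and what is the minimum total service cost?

With exactly 2 open, each neighborhood uses its cheapest among the chosen.
{D3, D5}: Ashby→D3 7·7=49, Vance→D3 4·21=84, Wirral→D5 2·24=48, York→D5 3·7=21, Milton→D5 3·22=66, Brent→D3 4·8=32. Service cost 300.
{D2, D3}: service cost 389
{D4, D5}: service cost 410
Among all 10 size-2 choices, {D3, D5} is lowest.

Choose D3 and D5; total service cost 300.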